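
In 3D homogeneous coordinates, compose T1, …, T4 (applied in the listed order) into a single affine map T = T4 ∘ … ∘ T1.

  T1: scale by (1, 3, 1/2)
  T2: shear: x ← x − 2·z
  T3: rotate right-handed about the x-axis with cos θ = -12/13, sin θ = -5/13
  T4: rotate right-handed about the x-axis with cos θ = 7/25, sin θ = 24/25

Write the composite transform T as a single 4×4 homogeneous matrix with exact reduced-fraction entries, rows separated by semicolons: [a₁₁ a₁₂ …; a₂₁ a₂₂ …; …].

T = [1 0 -1 0; 0 108/325 323/650 0; 0 -969/325 18/325 0; 0 0 0 1]

T1 = [1 0 0 0; 0 3 0 0; 0 0 1/2 0; 0 0 0 1]
T2·T1 = [1 0 -1 0; 0 3 0 0; 0 0 1/2 0; 0 0 0 1]
T3·…·T1 = [1 0 -1 0; 0 -36/13 5/26 0; 0 -15/13 -6/13 0; 0 0 0 1]
T4·…·T1 = [1 0 -1 0; 0 108/325 323/650 0; 0 -969/325 18/325 0; 0 0 0 1]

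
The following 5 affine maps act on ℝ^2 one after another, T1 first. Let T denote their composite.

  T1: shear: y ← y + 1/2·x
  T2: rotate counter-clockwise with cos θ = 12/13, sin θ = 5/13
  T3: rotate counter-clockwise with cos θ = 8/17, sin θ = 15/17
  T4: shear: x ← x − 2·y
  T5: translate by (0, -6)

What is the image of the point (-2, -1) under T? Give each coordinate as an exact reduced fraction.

T1 shear: y ← y + 1/2·x: (-2, -1) → (-2, -2)
T2 rotate counter-clockwise with cos θ = 12/13, sin θ = 5/13: (-2, -2) → (-14/13, -34/13)
T3 rotate counter-clockwise with cos θ = 8/17, sin θ = 15/17: (-14/13, -34/13) → (398/221, -482/221)
T4 shear: x ← x − 2·y: (398/221, -482/221) → (1362/221, -482/221)
T5 translate by (0, -6): (1362/221, -482/221) → (1362/221, -1808/221)

T(p) = (1362/221, -1808/221)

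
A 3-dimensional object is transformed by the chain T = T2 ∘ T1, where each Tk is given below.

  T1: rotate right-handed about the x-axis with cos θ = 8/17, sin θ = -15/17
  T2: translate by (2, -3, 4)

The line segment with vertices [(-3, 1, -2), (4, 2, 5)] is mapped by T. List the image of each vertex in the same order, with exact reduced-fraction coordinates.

T1 rotate right-handed about the x-axis with cos θ = 8/17, sin θ = -15/17: (-3, 1, -2) → (-3, -22/17, -31/17); (4, 2, 5) → (4, 91/17, 10/17)
T2 translate by (2, -3, 4): (-3, -22/17, -31/17) → (-1, -73/17, 37/17); (4, 91/17, 10/17) → (6, 40/17, 78/17)

image vertices: (-1, -73/17, 37/17), (6, 40/17, 78/17)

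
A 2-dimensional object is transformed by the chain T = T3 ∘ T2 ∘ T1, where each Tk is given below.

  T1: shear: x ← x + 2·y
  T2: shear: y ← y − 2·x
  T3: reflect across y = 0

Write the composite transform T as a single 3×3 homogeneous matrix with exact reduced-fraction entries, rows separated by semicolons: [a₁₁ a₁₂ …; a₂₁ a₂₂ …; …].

T1 = [1 2 0; 0 1 0; 0 0 1]
T2·T1 = [1 2 0; -2 -3 0; 0 0 1]
T3·…·T1 = [1 2 0; 2 3 0; 0 0 1]

T = [1 2 0; 2 3 0; 0 0 1]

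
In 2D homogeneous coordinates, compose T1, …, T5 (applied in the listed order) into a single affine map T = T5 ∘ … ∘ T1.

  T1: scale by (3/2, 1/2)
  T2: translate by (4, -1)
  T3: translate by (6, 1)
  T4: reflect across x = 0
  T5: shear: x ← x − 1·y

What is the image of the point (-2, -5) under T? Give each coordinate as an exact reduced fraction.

T(p) = (-9/2, -5/2)

T1 scale by (3/2, 1/2): (-2, -5) → (-3, -5/2)
T2 translate by (4, -1): (-3, -5/2) → (1, -7/2)
T3 translate by (6, 1): (1, -7/2) → (7, -5/2)
T4 reflect across x = 0: (7, -5/2) → (-7, -5/2)
T5 shear: x ← x − 1·y: (-7, -5/2) → (-9/2, -5/2)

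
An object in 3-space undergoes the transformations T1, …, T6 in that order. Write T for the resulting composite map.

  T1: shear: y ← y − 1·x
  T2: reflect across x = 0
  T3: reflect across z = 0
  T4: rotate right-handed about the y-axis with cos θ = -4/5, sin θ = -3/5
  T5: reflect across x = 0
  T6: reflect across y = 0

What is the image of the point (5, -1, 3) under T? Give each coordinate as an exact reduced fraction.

T(p) = (-29/5, 6, -3/5)

T1 shear: y ← y − 1·x: (5, -1, 3) → (5, -6, 3)
T2 reflect across x = 0: (5, -6, 3) → (-5, -6, 3)
T3 reflect across z = 0: (-5, -6, 3) → (-5, -6, -3)
T4 rotate right-handed about the y-axis with cos θ = -4/5, sin θ = -3/5: (-5, -6, -3) → (29/5, -6, -3/5)
T5 reflect across x = 0: (29/5, -6, -3/5) → (-29/5, -6, -3/5)
T6 reflect across y = 0: (-29/5, -6, -3/5) → (-29/5, 6, -3/5)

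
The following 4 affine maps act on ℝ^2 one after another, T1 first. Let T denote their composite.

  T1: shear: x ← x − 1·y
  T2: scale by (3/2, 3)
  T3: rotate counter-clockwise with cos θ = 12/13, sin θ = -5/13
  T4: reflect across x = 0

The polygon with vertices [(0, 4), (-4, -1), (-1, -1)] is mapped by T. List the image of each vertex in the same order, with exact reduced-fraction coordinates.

T1 shear: x ← x − 1·y: (0, 4) → (-4, 4); (-4, -1) → (-3, -1); (-1, -1) → (0, -1)
T2 scale by (3/2, 3): (-4, 4) → (-6, 12); (-3, -1) → (-9/2, -3); (0, -1) → (0, -3)
T3 rotate counter-clockwise with cos θ = 12/13, sin θ = -5/13: (-6, 12) → (-12/13, 174/13); (-9/2, -3) → (-69/13, -27/26); (0, -3) → (-15/13, -36/13)
T4 reflect across x = 0: (-12/13, 174/13) → (12/13, 174/13); (-69/13, -27/26) → (69/13, -27/26); (-15/13, -36/13) → (15/13, -36/13)

image vertices: (12/13, 174/13), (69/13, -27/26), (15/13, -36/13)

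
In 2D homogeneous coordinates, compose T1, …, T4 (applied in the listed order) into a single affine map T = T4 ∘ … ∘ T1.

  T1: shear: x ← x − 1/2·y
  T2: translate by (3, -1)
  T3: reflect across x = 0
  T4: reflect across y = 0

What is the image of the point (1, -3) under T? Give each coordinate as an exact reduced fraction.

T(p) = (-11/2, 4)

T1 shear: x ← x − 1/2·y: (1, -3) → (5/2, -3)
T2 translate by (3, -1): (5/2, -3) → (11/2, -4)
T3 reflect across x = 0: (11/2, -4) → (-11/2, -4)
T4 reflect across y = 0: (-11/2, -4) → (-11/2, 4)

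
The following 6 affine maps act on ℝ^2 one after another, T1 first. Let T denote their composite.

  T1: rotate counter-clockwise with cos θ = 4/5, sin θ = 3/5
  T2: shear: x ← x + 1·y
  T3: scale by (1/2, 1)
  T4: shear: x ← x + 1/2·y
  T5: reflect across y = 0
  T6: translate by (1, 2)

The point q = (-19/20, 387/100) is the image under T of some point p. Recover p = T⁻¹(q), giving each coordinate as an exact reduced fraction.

T1 = [4/5 -3/5 0; 3/5 4/5 0; 0 0 1]
T2·T1 = [7/5 1/5 0; 3/5 4/5 0; 0 0 1]
T3·…·T1 = [7/10 1/10 0; 3/5 4/5 0; 0 0 1]
T4·…·T1 = [1 1/2 0; 3/5 4/5 0; 0 0 1]
T5·…·T1 = [1 1/2 0; -3/5 -4/5 0; 0 0 1]
T6·…·T1 = [1 1/2 1; -3/5 -4/5 2; 0 0 1]
det M = -1/2; M⁻¹ = [8/5 1 -18/5; -6/5 -2 26/5; 0 0 1]
M⁻¹ · (-19/20, 387/100)ᵀ = (-5/4, -7/5)ᵀ

p = (-5/4, -7/5)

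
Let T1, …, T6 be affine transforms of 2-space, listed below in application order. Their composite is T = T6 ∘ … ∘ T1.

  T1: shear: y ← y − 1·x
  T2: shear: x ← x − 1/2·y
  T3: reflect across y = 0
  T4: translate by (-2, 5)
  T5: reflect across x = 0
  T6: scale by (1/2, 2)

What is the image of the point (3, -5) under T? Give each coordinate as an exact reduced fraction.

T(p) = (-5/2, 26)

T1 shear: y ← y − 1·x: (3, -5) → (3, -8)
T2 shear: x ← x − 1/2·y: (3, -8) → (7, -8)
T3 reflect across y = 0: (7, -8) → (7, 8)
T4 translate by (-2, 5): (7, 8) → (5, 13)
T5 reflect across x = 0: (5, 13) → (-5, 13)
T6 scale by (1/2, 2): (-5, 13) → (-5/2, 26)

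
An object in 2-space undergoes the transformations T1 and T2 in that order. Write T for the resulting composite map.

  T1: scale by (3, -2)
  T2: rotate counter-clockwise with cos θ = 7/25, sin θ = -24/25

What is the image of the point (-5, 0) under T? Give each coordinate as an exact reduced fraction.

T(p) = (-21/5, 72/5)

T1 scale by (3, -2): (-5, 0) → (-15, 0)
T2 rotate counter-clockwise with cos θ = 7/25, sin θ = -24/25: (-15, 0) → (-21/5, 72/5)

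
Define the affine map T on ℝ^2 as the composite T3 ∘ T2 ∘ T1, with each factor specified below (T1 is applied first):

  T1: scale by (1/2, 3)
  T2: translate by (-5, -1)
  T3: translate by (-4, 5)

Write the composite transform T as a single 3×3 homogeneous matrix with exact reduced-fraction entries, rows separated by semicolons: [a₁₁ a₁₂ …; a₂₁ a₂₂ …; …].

T1 = [1/2 0 0; 0 3 0; 0 0 1]
T2·T1 = [1/2 0 -5; 0 3 -1; 0 0 1]
T3·…·T1 = [1/2 0 -9; 0 3 4; 0 0 1]

T = [1/2 0 -9; 0 3 4; 0 0 1]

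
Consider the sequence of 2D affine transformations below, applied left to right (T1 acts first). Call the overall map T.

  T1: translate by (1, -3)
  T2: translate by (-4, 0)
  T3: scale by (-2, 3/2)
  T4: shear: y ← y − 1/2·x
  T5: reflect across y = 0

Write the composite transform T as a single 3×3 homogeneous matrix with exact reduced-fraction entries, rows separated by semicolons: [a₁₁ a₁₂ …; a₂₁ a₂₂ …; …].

T = [-2 0 6; -1 -3/2 15/2; 0 0 1]

T1 = [1 0 1; 0 1 -3; 0 0 1]
T2·T1 = [1 0 -3; 0 1 -3; 0 0 1]
T3·…·T1 = [-2 0 6; 0 3/2 -9/2; 0 0 1]
T4·…·T1 = [-2 0 6; 1 3/2 -15/2; 0 0 1]
T5·…·T1 = [-2 0 6; -1 -3/2 15/2; 0 0 1]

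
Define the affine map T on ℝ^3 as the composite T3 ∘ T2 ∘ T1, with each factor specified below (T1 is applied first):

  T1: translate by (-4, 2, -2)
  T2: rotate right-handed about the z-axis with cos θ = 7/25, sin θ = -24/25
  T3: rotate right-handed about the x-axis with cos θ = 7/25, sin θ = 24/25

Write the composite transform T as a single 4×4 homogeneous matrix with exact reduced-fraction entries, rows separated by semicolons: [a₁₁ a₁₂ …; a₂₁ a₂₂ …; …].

T = [7/25 24/25 0 4/5; -168/625 49/625 -24/25 394/125; -576/625 168/625 7/25 458/125; 0 0 0 1]

T1 = [1 0 0 -4; 0 1 0 2; 0 0 1 -2; 0 0 0 1]
T2·T1 = [7/25 24/25 0 4/5; -24/25 7/25 0 22/5; 0 0 1 -2; 0 0 0 1]
T3·…·T1 = [7/25 24/25 0 4/5; -168/625 49/625 -24/25 394/125; -576/625 168/625 7/25 458/125; 0 0 0 1]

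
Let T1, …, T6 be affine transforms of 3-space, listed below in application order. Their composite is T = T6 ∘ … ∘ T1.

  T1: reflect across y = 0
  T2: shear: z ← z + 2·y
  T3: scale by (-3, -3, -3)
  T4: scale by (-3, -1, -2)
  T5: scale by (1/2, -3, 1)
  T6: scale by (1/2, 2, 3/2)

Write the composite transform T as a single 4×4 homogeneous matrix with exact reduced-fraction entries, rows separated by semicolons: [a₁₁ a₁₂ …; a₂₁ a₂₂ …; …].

T1 = [1 0 0 0; 0 -1 0 0; 0 0 1 0; 0 0 0 1]
T2·T1 = [1 0 0 0; 0 -1 0 0; 0 -2 1 0; 0 0 0 1]
T3·…·T1 = [-3 0 0 0; 0 3 0 0; 0 6 -3 0; 0 0 0 1]
T4·…·T1 = [9 0 0 0; 0 -3 0 0; 0 -12 6 0; 0 0 0 1]
T5·…·T1 = [9/2 0 0 0; 0 9 0 0; 0 -12 6 0; 0 0 0 1]
T6·…·T1 = [9/4 0 0 0; 0 18 0 0; 0 -18 9 0; 0 0 0 1]

T = [9/4 0 0 0; 0 18 0 0; 0 -18 9 0; 0 0 0 1]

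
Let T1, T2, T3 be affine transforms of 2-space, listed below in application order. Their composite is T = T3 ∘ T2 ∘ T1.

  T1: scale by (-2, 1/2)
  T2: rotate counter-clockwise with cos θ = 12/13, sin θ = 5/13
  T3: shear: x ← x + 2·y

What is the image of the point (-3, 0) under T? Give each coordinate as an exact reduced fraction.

T1 scale by (-2, 1/2): (-3, 0) → (6, 0)
T2 rotate counter-clockwise with cos θ = 12/13, sin θ = 5/13: (6, 0) → (72/13, 30/13)
T3 shear: x ← x + 2·y: (72/13, 30/13) → (132/13, 30/13)

T(p) = (132/13, 30/13)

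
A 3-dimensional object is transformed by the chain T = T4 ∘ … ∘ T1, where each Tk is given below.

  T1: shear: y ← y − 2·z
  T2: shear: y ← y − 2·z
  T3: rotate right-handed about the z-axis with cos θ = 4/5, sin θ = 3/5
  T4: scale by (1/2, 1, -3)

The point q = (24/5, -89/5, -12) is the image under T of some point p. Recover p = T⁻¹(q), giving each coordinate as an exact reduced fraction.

p = (-3, -4, 4)

T1 = [1 0 0 0; 0 1 -2 0; 0 0 1 0; 0 0 0 1]
T2·T1 = [1 0 0 0; 0 1 -4 0; 0 0 1 0; 0 0 0 1]
T3·…·T1 = [4/5 -3/5 12/5 0; 3/5 4/5 -16/5 0; 0 0 1 0; 0 0 0 1]
T4·…·T1 = [2/5 -3/10 6/5 0; 3/5 4/5 -16/5 0; 0 0 -3 0; 0 0 0 1]
det M = -3/2; M⁻¹ = [8/5 3/5 0 0; -6/5 4/5 -4/3 0; 0 0 -1/3 0; 0 0 0 1]
M⁻¹ · (24/5, -89/5, -12)ᵀ = (-3, -4, 4)ᵀ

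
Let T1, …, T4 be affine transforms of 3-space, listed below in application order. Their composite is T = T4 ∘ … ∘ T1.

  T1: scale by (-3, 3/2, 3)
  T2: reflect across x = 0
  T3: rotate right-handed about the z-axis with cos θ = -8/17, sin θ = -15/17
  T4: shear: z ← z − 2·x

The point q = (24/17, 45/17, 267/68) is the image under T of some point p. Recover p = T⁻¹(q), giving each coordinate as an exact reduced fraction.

T1 = [-3 0 0 0; 0 3/2 0 0; 0 0 3 0; 0 0 0 1]
T2·T1 = [3 0 0 0; 0 3/2 0 0; 0 0 3 0; 0 0 0 1]
T3·…·T1 = [-24/17 45/34 0 0; -45/17 -12/17 0 0; 0 0 3 0; 0 0 0 1]
T4·…·T1 = [-24/17 45/34 0 0; -45/17 -12/17 0 0; 48/17 -45/17 3 0; 0 0 0 1]
det M = 27/2; M⁻¹ = [-8/51 -5/17 0 0; 10/17 -16/51 0 0; 2/3 0 1/3 0; 0 0 0 1]
M⁻¹ · (24/17, 45/17, 267/68)ᵀ = (-1, 0, 9/4)ᵀ

p = (-1, 0, 9/4)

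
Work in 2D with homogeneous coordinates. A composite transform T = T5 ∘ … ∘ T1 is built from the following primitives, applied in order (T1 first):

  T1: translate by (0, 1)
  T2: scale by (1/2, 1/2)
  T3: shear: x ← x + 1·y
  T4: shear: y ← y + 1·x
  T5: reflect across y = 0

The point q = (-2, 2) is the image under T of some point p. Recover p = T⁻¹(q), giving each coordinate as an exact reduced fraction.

T1 = [1 0 0; 0 1 1; 0 0 1]
T2·T1 = [1/2 0 0; 0 1/2 1/2; 0 0 1]
T3·…·T1 = [1/2 1/2 1/2; 0 1/2 1/2; 0 0 1]
T4·…·T1 = [1/2 1/2 1/2; 1/2 1 1; 0 0 1]
T5·…·T1 = [1/2 1/2 1/2; -1/2 -1 -1; 0 0 1]
det M = -1/4; M⁻¹ = [4 2 0; -2 -2 -1; 0 0 1]
M⁻¹ · (-2, 2)ᵀ = (-4, -1)ᵀ

p = (-4, -1)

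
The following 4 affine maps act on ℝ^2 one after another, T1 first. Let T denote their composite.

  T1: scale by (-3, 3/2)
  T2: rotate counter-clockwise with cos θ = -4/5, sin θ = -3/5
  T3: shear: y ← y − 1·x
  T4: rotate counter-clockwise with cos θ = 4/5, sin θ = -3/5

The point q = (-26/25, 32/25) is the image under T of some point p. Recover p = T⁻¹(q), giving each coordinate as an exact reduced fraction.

p = (-2/3, 0)

T1 = [-3 0 0; 0 3/2 0; 0 0 1]
T2·T1 = [12/5 9/10 0; 9/5 -6/5 0; 0 0 1]
T3·…·T1 = [12/5 9/10 0; -3/5 -21/10 0; 0 0 1]
T4·…·T1 = [39/25 -27/50 0; -48/25 -111/50 0; 0 0 1]
det M = -9/2; M⁻¹ = [37/75 -3/25 0; -32/75 -26/75 0; 0 0 1]
M⁻¹ · (-26/25, 32/25)ᵀ = (-2/3, 0)ᵀ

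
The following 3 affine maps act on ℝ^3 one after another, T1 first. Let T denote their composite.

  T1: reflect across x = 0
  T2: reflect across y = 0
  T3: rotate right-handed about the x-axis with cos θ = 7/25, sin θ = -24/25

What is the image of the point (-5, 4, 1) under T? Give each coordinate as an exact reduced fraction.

T1 reflect across x = 0: (-5, 4, 1) → (5, 4, 1)
T2 reflect across y = 0: (5, 4, 1) → (5, -4, 1)
T3 rotate right-handed about the x-axis with cos θ = 7/25, sin θ = -24/25: (5, -4, 1) → (5, -4/25, 103/25)

T(p) = (5, -4/25, 103/25)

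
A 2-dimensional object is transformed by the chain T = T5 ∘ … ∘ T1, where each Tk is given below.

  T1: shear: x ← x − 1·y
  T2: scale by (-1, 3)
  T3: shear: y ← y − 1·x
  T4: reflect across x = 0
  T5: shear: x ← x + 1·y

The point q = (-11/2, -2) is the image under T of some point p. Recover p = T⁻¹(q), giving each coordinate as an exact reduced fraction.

T1 = [1 -1 0; 0 1 0; 0 0 1]
T2·T1 = [-1 1 0; 0 3 0; 0 0 1]
T3·…·T1 = [-1 1 0; 1 2 0; 0 0 1]
T4·…·T1 = [1 -1 0; 1 2 0; 0 0 1]
T5·…·T1 = [2 1 0; 1 2 0; 0 0 1]
det M = 3; M⁻¹ = [2/3 -1/3 0; -1/3 2/3 0; 0 0 1]
M⁻¹ · (-11/2, -2)ᵀ = (-3, 1/2)ᵀ

p = (-3, 1/2)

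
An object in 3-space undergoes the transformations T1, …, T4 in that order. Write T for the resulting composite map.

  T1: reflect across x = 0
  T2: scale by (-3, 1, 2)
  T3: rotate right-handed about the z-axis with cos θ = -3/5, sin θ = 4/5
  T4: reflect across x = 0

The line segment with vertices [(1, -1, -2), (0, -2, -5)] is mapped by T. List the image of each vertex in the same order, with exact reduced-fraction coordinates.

image vertices: (1, 3, -4), (-8/5, 6/5, -10)

T1 reflect across x = 0: (1, -1, -2) → (-1, -1, -2); (0, -2, -5) → (0, -2, -5)
T2 scale by (-3, 1, 2): (-1, -1, -2) → (3, -1, -4); (0, -2, -5) → (0, -2, -10)
T3 rotate right-handed about the z-axis with cos θ = -3/5, sin θ = 4/5: (3, -1, -4) → (-1, 3, -4); (0, -2, -10) → (8/5, 6/5, -10)
T4 reflect across x = 0: (-1, 3, -4) → (1, 3, -4); (8/5, 6/5, -10) → (-8/5, 6/5, -10)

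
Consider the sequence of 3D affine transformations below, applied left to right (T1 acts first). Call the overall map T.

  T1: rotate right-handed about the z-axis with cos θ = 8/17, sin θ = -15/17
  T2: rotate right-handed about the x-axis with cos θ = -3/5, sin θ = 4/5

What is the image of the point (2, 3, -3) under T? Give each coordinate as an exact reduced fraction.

T1 rotate right-handed about the z-axis with cos θ = 8/17, sin θ = -15/17: (2, 3, -3) → (61/17, -6/17, -3)
T2 rotate right-handed about the x-axis with cos θ = -3/5, sin θ = 4/5: (61/17, -6/17, -3) → (61/17, 222/85, 129/85)

T(p) = (61/17, 222/85, 129/85)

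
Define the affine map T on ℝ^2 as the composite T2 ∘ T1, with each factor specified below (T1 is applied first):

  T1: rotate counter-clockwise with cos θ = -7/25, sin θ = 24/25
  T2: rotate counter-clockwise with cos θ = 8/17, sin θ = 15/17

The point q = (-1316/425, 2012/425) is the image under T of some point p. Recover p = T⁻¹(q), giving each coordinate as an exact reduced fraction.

T1 = [-7/25 -24/25 0; 24/25 -7/25 0; 0 0 1]
T2·T1 = [-416/425 -87/425 0; 87/425 -416/425 0; 0 0 1]
det M = 1; M⁻¹ = [-416/425 87/425 0; -87/425 -416/425 0; 0 0 1]
M⁻¹ · (-1316/425, 2012/425)ᵀ = (4, -4)ᵀ

p = (4, -4)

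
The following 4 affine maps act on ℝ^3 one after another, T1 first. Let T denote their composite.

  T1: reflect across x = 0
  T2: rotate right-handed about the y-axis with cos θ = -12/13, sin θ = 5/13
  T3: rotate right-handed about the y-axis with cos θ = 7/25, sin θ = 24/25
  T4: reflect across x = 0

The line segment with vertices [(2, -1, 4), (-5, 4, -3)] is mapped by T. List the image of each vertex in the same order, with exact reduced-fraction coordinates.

image vertices: (604/325, -1, -1322/325), (261/325, 4, 1877/325)

T1 reflect across x = 0: (2, -1, 4) → (-2, -1, 4); (-5, 4, -3) → (5, 4, -3)
T2 rotate right-handed about the y-axis with cos θ = -12/13, sin θ = 5/13: (-2, -1, 4) → (44/13, -1, -38/13); (5, 4, -3) → (-75/13, 4, 11/13)
T3 rotate right-handed about the y-axis with cos θ = 7/25, sin θ = 24/25: (44/13, -1, -38/13) → (-604/325, -1, -1322/325); (-75/13, 4, 11/13) → (-261/325, 4, 1877/325)
T4 reflect across x = 0: (-604/325, -1, -1322/325) → (604/325, -1, -1322/325); (-261/325, 4, 1877/325) → (261/325, 4, 1877/325)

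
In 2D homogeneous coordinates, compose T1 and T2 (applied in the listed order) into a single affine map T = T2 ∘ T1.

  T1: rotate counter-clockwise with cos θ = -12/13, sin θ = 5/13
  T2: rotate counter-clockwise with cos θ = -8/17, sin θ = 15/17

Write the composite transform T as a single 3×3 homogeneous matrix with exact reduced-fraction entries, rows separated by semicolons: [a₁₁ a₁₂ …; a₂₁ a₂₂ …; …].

T = [21/221 220/221 0; -220/221 21/221 0; 0 0 1]

T1 = [-12/13 -5/13 0; 5/13 -12/13 0; 0 0 1]
T2·T1 = [21/221 220/221 0; -220/221 21/221 0; 0 0 1]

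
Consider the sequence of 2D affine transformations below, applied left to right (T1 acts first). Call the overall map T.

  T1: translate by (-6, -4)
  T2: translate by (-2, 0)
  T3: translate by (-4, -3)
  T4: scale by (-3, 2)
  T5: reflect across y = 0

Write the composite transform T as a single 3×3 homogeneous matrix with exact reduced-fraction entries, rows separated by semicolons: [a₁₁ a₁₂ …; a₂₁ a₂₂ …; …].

T = [-3 0 36; 0 -2 14; 0 0 1]

T1 = [1 0 -6; 0 1 -4; 0 0 1]
T2·T1 = [1 0 -8; 0 1 -4; 0 0 1]
T3·…·T1 = [1 0 -12; 0 1 -7; 0 0 1]
T4·…·T1 = [-3 0 36; 0 2 -14; 0 0 1]
T5·…·T1 = [-3 0 36; 0 -2 14; 0 0 1]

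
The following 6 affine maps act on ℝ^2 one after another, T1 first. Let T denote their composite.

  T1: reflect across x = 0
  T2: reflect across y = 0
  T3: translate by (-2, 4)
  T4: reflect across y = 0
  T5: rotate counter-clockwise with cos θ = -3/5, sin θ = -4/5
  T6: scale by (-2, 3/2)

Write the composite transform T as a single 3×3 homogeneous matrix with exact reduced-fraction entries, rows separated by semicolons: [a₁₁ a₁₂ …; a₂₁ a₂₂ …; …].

T = [-6/5 -8/5 4; 6/5 -9/10 6; 0 0 1]

T1 = [-1 0 0; 0 1 0; 0 0 1]
T2·T1 = [-1 0 0; 0 -1 0; 0 0 1]
T3·…·T1 = [-1 0 -2; 0 -1 4; 0 0 1]
T4·…·T1 = [-1 0 -2; 0 1 -4; 0 0 1]
T5·…·T1 = [3/5 4/5 -2; 4/5 -3/5 4; 0 0 1]
T6·…·T1 = [-6/5 -8/5 4; 6/5 -9/10 6; 0 0 1]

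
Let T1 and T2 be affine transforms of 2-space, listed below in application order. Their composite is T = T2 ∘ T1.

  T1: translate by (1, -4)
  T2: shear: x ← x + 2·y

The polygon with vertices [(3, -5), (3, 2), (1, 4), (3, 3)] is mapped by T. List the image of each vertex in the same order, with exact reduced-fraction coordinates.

T1 translate by (1, -4): (3, -5) → (4, -9); (3, 2) → (4, -2); (1, 4) → (2, 0); (3, 3) → (4, -1)
T2 shear: x ← x + 2·y: (4, -9) → (-14, -9); (4, -2) → (0, -2); (2, 0) → (2, 0); (4, -1) → (2, -1)

image vertices: (-14, -9), (0, -2), (2, 0), (2, -1)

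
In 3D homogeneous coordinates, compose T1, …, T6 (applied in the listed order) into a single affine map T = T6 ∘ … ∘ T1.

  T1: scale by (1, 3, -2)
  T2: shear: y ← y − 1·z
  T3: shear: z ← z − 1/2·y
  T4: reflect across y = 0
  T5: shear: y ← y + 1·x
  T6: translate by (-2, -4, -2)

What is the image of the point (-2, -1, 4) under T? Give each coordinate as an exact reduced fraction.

T(p) = (-4, -11, -25/2)

T1 scale by (1, 3, -2): (-2, -1, 4) → (-2, -3, -8)
T2 shear: y ← y − 1·z: (-2, -3, -8) → (-2, 5, -8)
T3 shear: z ← z − 1/2·y: (-2, 5, -8) → (-2, 5, -21/2)
T4 reflect across y = 0: (-2, 5, -21/2) → (-2, -5, -21/2)
T5 shear: y ← y + 1·x: (-2, -5, -21/2) → (-2, -7, -21/2)
T6 translate by (-2, -4, -2): (-2, -7, -21/2) → (-4, -11, -25/2)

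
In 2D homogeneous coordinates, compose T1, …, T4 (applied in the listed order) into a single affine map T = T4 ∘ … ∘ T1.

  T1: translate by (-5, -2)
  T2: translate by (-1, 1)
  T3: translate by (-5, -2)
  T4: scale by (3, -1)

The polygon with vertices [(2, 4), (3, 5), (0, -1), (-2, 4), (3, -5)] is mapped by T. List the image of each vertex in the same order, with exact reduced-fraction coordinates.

T1 translate by (-5, -2): (2, 4) → (-3, 2); (3, 5) → (-2, 3); (0, -1) → (-5, -3); (-2, 4) → (-7, 2); (3, -5) → (-2, -7)
T2 translate by (-1, 1): (-3, 2) → (-4, 3); (-2, 3) → (-3, 4); (-5, -3) → (-6, -2); (-7, 2) → (-8, 3); (-2, -7) → (-3, -6)
T3 translate by (-5, -2): (-4, 3) → (-9, 1); (-3, 4) → (-8, 2); (-6, -2) → (-11, -4); (-8, 3) → (-13, 1); (-3, -6) → (-8, -8)
T4 scale by (3, -1): (-9, 1) → (-27, -1); (-8, 2) → (-24, -2); (-11, -4) → (-33, 4); (-13, 1) → (-39, -1); (-8, -8) → (-24, 8)

image vertices: (-27, -1), (-24, -2), (-33, 4), (-39, -1), (-24, 8)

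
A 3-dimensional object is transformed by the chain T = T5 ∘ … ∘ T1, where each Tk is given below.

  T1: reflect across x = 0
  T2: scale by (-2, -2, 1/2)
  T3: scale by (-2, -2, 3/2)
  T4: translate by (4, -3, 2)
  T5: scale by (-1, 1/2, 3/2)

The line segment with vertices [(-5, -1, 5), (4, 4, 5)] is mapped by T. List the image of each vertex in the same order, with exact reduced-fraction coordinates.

image vertices: (-24, -7/2, 69/8), (12, 13/2, 69/8)

T1 reflect across x = 0: (-5, -1, 5) → (5, -1, 5); (4, 4, 5) → (-4, 4, 5)
T2 scale by (-2, -2, 1/2): (5, -1, 5) → (-10, 2, 5/2); (-4, 4, 5) → (8, -8, 5/2)
T3 scale by (-2, -2, 3/2): (-10, 2, 5/2) → (20, -4, 15/4); (8, -8, 5/2) → (-16, 16, 15/4)
T4 translate by (4, -3, 2): (20, -4, 15/4) → (24, -7, 23/4); (-16, 16, 15/4) → (-12, 13, 23/4)
T5 scale by (-1, 1/2, 3/2): (24, -7, 23/4) → (-24, -7/2, 69/8); (-12, 13, 23/4) → (12, 13/2, 69/8)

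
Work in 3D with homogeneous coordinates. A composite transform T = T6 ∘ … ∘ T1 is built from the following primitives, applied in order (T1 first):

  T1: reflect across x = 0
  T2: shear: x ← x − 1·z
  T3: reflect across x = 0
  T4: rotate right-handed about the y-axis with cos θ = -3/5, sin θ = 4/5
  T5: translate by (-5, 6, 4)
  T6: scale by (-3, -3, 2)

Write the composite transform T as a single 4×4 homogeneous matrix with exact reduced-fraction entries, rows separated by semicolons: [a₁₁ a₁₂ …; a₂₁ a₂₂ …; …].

T = [9/5 0 -3/5 15; 0 -3 0 -18; -8/5 0 -14/5 8; 0 0 0 1]

T1 = [-1 0 0 0; 0 1 0 0; 0 0 1 0; 0 0 0 1]
T2·T1 = [-1 0 -1 0; 0 1 0 0; 0 0 1 0; 0 0 0 1]
T3·…·T1 = [1 0 1 0; 0 1 0 0; 0 0 1 0; 0 0 0 1]
T4·…·T1 = [-3/5 0 1/5 0; 0 1 0 0; -4/5 0 -7/5 0; 0 0 0 1]
T5·…·T1 = [-3/5 0 1/5 -5; 0 1 0 6; -4/5 0 -7/5 4; 0 0 0 1]
T6·…·T1 = [9/5 0 -3/5 15; 0 -3 0 -18; -8/5 0 -14/5 8; 0 0 0 1]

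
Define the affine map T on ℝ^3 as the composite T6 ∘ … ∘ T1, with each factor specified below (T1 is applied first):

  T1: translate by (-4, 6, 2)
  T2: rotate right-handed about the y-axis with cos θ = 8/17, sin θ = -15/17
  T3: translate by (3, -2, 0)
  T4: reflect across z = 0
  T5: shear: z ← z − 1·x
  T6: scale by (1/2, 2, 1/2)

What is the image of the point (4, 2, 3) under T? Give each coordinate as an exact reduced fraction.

T1 translate by (-4, 6, 2): (4, 2, 3) → (0, 8, 5)
T2 rotate right-handed about the y-axis with cos θ = 8/17, sin θ = -15/17: (0, 8, 5) → (-75/17, 8, 40/17)
T3 translate by (3, -2, 0): (-75/17, 8, 40/17) → (-24/17, 6, 40/17)
T4 reflect across z = 0: (-24/17, 6, 40/17) → (-24/17, 6, -40/17)
T5 shear: z ← z − 1·x: (-24/17, 6, -40/17) → (-24/17, 6, -16/17)
T6 scale by (1/2, 2, 1/2): (-24/17, 6, -16/17) → (-12/17, 12, -8/17)

T(p) = (-12/17, 12, -8/17)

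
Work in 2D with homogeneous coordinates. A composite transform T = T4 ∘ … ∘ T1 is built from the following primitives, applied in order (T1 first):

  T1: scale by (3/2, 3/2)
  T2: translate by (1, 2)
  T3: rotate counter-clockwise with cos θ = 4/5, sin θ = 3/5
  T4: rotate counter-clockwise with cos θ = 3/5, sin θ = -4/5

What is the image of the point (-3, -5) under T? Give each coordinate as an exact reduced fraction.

T1 scale by (3/2, 3/2): (-3, -5) → (-9/2, -15/2)
T2 translate by (1, 2): (-9/2, -15/2) → (-7/2, -11/2)
T3 rotate counter-clockwise with cos θ = 4/5, sin θ = 3/5: (-7/2, -11/2) → (1/2, -13/2)
T4 rotate counter-clockwise with cos θ = 3/5, sin θ = -4/5: (1/2, -13/2) → (-49/10, -43/10)

T(p) = (-49/10, -43/10)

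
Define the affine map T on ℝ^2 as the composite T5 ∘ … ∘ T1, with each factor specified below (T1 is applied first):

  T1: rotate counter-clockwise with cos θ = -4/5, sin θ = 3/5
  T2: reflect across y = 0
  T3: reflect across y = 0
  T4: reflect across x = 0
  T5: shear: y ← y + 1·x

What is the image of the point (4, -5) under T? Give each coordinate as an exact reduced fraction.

T1 rotate counter-clockwise with cos θ = -4/5, sin θ = 3/5: (4, -5) → (-1/5, 32/5)
T2 reflect across y = 0: (-1/5, 32/5) → (-1/5, -32/5)
T3 reflect across y = 0: (-1/5, -32/5) → (-1/5, 32/5)
T4 reflect across x = 0: (-1/5, 32/5) → (1/5, 32/5)
T5 shear: y ← y + 1·x: (1/5, 32/5) → (1/5, 33/5)

T(p) = (1/5, 33/5)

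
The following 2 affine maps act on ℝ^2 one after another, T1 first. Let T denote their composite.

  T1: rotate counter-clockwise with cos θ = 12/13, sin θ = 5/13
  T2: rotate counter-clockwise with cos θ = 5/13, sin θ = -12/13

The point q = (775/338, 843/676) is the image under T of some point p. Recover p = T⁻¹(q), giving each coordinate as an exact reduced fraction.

T1 = [12/13 -5/13 0; 5/13 12/13 0; 0 0 1]
T2·T1 = [120/169 119/169 0; -119/169 120/169 0; 0 0 1]
det M = 1; M⁻¹ = [120/169 -119/169 0; 119/169 120/169 0; 0 0 1]
M⁻¹ · (775/338, 843/676)ᵀ = (3/4, 5/2)ᵀ

p = (3/4, 5/2)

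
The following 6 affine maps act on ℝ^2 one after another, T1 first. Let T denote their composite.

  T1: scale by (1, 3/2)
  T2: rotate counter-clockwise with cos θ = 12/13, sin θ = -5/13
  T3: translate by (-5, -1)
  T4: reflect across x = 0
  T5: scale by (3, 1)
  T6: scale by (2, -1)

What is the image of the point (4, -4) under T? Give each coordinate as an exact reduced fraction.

T1 scale by (1, 3/2): (4, -4) → (4, -6)
T2 rotate counter-clockwise with cos θ = 12/13, sin θ = -5/13: (4, -6) → (18/13, -92/13)
T3 translate by (-5, -1): (18/13, -92/13) → (-47/13, -105/13)
T4 reflect across x = 0: (-47/13, -105/13) → (47/13, -105/13)
T5 scale by (3, 1): (47/13, -105/13) → (141/13, -105/13)
T6 scale by (2, -1): (141/13, -105/13) → (282/13, 105/13)

T(p) = (282/13, 105/13)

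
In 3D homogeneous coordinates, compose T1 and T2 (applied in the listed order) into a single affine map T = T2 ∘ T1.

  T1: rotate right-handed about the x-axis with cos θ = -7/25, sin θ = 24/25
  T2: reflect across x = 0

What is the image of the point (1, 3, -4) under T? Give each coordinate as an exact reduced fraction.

T1 rotate right-handed about the x-axis with cos θ = -7/25, sin θ = 24/25: (1, 3, -4) → (1, 3, 4)
T2 reflect across x = 0: (1, 3, 4) → (-1, 3, 4)

T(p) = (-1, 3, 4)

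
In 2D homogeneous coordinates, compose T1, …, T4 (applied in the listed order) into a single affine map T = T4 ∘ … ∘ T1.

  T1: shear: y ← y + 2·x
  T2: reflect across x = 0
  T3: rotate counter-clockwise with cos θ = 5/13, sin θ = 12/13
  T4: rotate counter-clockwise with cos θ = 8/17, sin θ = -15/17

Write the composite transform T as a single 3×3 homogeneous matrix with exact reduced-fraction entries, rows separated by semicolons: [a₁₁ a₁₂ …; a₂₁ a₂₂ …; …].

T = [-262/221 -21/221 0; 419/221 220/221 0; 0 0 1]

T1 = [1 0 0; 2 1 0; 0 0 1]
T2·T1 = [-1 0 0; 2 1 0; 0 0 1]
T3·…·T1 = [-29/13 -12/13 0; -2/13 5/13 0; 0 0 1]
T4·…·T1 = [-262/221 -21/221 0; 419/221 220/221 0; 0 0 1]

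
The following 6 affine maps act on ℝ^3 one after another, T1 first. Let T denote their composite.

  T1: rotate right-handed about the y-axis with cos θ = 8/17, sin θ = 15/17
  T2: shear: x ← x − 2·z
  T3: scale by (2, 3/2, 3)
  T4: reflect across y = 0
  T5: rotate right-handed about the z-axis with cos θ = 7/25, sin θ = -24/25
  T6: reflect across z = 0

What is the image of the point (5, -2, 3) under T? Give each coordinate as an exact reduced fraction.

T1 rotate right-handed about the y-axis with cos θ = 8/17, sin θ = 15/17: (5, -2, 3) → (5, -2, -3)
T2 shear: x ← x − 2·z: (5, -2, -3) → (11, -2, -3)
T3 scale by (2, 3/2, 3): (11, -2, -3) → (22, -3, -9)
T4 reflect across y = 0: (22, -3, -9) → (22, 3, -9)
T5 rotate right-handed about the z-axis with cos θ = 7/25, sin θ = -24/25: (22, 3, -9) → (226/25, -507/25, -9)
T6 reflect across z = 0: (226/25, -507/25, -9) → (226/25, -507/25, 9)

T(p) = (226/25, -507/25, 9)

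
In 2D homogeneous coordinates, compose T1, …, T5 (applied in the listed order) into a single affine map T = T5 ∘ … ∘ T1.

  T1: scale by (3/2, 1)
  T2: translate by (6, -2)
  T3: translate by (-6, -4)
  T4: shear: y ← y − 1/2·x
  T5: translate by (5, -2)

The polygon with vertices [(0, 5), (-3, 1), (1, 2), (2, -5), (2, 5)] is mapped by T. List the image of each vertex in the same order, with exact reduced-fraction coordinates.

T1 scale by (3/2, 1): (0, 5) → (0, 5); (-3, 1) → (-9/2, 1); (1, 2) → (3/2, 2); (2, -5) → (3, -5); (2, 5) → (3, 5)
T2 translate by (6, -2): (0, 5) → (6, 3); (-9/2, 1) → (3/2, -1); (3/2, 2) → (15/2, 0); (3, -5) → (9, -7); (3, 5) → (9, 3)
T3 translate by (-6, -4): (6, 3) → (0, -1); (3/2, -1) → (-9/2, -5); (15/2, 0) → (3/2, -4); (9, -7) → (3, -11); (9, 3) → (3, -1)
T4 shear: y ← y − 1/2·x: (0, -1) → (0, -1); (-9/2, -5) → (-9/2, -11/4); (3/2, -4) → (3/2, -19/4); (3, -11) → (3, -25/2); (3, -1) → (3, -5/2)
T5 translate by (5, -2): (0, -1) → (5, -3); (-9/2, -11/4) → (1/2, -19/4); (3/2, -19/4) → (13/2, -27/4); (3, -25/2) → (8, -29/2); (3, -5/2) → (8, -9/2)

image vertices: (5, -3), (1/2, -19/4), (13/2, -27/4), (8, -29/2), (8, -9/2)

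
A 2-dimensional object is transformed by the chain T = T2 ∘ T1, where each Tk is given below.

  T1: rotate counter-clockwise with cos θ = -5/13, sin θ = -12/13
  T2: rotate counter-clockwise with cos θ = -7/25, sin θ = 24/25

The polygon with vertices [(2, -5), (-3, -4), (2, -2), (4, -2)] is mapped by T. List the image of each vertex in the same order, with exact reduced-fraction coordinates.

T1 rotate counter-clockwise with cos θ = -5/13, sin θ = -12/13: (2, -5) → (-70/13, 1/13); (-3, -4) → (-33/13, 56/13); (2, -2) → (-34/13, -14/13); (4, -2) → (-44/13, -38/13)
T2 rotate counter-clockwise with cos θ = -7/25, sin θ = 24/25: (-70/13, 1/13) → (466/325, -1687/325); (-33/13, 56/13) → (-1113/325, -1184/325); (-34/13, -14/13) → (574/325, -718/325); (-44/13, -38/13) → (244/65, -158/65)

image vertices: (466/325, -1687/325), (-1113/325, -1184/325), (574/325, -718/325), (244/65, -158/65)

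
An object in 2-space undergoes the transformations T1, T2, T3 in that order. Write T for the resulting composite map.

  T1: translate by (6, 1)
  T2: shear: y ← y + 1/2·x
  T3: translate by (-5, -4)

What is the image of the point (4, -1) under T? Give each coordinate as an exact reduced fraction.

T1 translate by (6, 1): (4, -1) → (10, 0)
T2 shear: y ← y + 1/2·x: (10, 0) → (10, 5)
T3 translate by (-5, -4): (10, 5) → (5, 1)

T(p) = (5, 1)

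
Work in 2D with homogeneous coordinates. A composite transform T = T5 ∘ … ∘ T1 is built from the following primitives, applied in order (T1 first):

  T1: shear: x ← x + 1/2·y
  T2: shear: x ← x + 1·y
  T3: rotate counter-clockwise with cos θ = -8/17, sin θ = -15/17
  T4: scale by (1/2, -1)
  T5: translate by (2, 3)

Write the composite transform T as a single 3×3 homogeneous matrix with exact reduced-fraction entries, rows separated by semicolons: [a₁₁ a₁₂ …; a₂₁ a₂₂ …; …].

T = [-4/17 3/34 2; 15/17 61/34 3; 0 0 1]

T1 = [1 1/2 0; 0 1 0; 0 0 1]
T2·T1 = [1 3/2 0; 0 1 0; 0 0 1]
T3·…·T1 = [-8/17 3/17 0; -15/17 -61/34 0; 0 0 1]
T4·…·T1 = [-4/17 3/34 0; 15/17 61/34 0; 0 0 1]
T5·…·T1 = [-4/17 3/34 2; 15/17 61/34 3; 0 0 1]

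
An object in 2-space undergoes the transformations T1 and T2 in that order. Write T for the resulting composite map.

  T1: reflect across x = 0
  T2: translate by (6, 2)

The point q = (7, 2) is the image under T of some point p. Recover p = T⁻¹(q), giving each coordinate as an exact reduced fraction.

T1 = [-1 0 0; 0 1 0; 0 0 1]
T2·T1 = [-1 0 6; 0 1 2; 0 0 1]
det M = -1; M⁻¹ = [-1 0 6; 0 1 -2; 0 0 1]
M⁻¹ · (7, 2)ᵀ = (-1, 0)ᵀ

p = (-1, 0)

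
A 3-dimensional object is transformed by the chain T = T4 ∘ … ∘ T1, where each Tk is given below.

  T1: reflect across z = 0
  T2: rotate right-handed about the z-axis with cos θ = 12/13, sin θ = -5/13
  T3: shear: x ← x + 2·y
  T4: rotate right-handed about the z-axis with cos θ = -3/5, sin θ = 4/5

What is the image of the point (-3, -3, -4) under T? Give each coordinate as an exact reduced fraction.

T1 reflect across z = 0: (-3, -3, -4) → (-3, -3, 4)
T2 rotate right-handed about the z-axis with cos θ = 12/13, sin θ = -5/13: (-3, -3, 4) → (-51/13, -21/13, 4)
T3 shear: x ← x + 2·y: (-51/13, -21/13, 4) → (-93/13, -21/13, 4)
T4 rotate right-handed about the z-axis with cos θ = -3/5, sin θ = 4/5: (-93/13, -21/13, 4) → (363/65, -309/65, 4)

T(p) = (363/65, -309/65, 4)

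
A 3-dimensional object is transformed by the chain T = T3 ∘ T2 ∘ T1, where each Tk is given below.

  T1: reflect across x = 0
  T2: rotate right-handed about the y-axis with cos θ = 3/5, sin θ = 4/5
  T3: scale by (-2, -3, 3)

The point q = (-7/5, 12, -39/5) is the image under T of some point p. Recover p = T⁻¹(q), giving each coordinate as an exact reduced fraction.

T1 = [-1 0 0 0; 0 1 0 0; 0 0 1 0; 0 0 0 1]
T2·T1 = [-3/5 0 4/5 0; 0 1 0 0; 4/5 0 3/5 0; 0 0 0 1]
T3·…·T1 = [6/5 0 -8/5 0; 0 -3 0 0; 12/5 0 9/5 0; 0 0 0 1]
det M = -18; M⁻¹ = [3/10 0 4/15 0; 0 -1/3 0 0; -2/5 0 1/5 0; 0 0 0 1]
M⁻¹ · (-7/5, 12, -39/5)ᵀ = (-5/2, -4, -1)ᵀ

p = (-5/2, -4, -1)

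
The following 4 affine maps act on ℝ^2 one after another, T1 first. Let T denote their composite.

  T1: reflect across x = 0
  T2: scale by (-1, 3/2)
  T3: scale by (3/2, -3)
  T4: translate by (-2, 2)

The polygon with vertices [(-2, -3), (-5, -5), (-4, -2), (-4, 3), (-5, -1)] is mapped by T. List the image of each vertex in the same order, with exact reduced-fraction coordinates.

image vertices: (-5, 31/2), (-19/2, 49/2), (-8, 11), (-8, -23/2), (-19/2, 13/2)

T1 reflect across x = 0: (-2, -3) → (2, -3); (-5, -5) → (5, -5); (-4, -2) → (4, -2); (-4, 3) → (4, 3); (-5, -1) → (5, -1)
T2 scale by (-1, 3/2): (2, -3) → (-2, -9/2); (5, -5) → (-5, -15/2); (4, -2) → (-4, -3); (4, 3) → (-4, 9/2); (5, -1) → (-5, -3/2)
T3 scale by (3/2, -3): (-2, -9/2) → (-3, 27/2); (-5, -15/2) → (-15/2, 45/2); (-4, -3) → (-6, 9); (-4, 9/2) → (-6, -27/2); (-5, -3/2) → (-15/2, 9/2)
T4 translate by (-2, 2): (-3, 27/2) → (-5, 31/2); (-15/2, 45/2) → (-19/2, 49/2); (-6, 9) → (-8, 11); (-6, -27/2) → (-8, -23/2); (-15/2, 9/2) → (-19/2, 13/2)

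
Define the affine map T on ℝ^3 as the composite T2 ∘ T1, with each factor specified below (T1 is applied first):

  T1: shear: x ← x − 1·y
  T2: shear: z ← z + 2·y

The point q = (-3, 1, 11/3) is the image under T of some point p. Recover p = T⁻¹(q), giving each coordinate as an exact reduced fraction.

T1 = [1 -1 0 0; 0 1 0 0; 0 0 1 0; 0 0 0 1]
T2·T1 = [1 -1 0 0; 0 1 0 0; 0 2 1 0; 0 0 0 1]
det M = 1; M⁻¹ = [1 1 0 0; 0 1 0 0; 0 -2 1 0; 0 0 0 1]
M⁻¹ · (-3, 1, 11/3)ᵀ = (-2, 1, 5/3)ᵀ

p = (-2, 1, 5/3)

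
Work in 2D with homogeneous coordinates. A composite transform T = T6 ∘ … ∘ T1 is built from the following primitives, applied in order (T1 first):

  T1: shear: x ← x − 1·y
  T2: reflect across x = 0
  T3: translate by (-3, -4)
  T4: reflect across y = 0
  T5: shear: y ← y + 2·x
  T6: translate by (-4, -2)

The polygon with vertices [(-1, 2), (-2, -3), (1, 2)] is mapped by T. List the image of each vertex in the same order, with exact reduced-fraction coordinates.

image vertices: (-4, 0), (-8, -3), (-6, -4)

T1 shear: x ← x − 1·y: (-1, 2) → (-3, 2); (-2, -3) → (1, -3); (1, 2) → (-1, 2)
T2 reflect across x = 0: (-3, 2) → (3, 2); (1, -3) → (-1, -3); (-1, 2) → (1, 2)
T3 translate by (-3, -4): (3, 2) → (0, -2); (-1, -3) → (-4, -7); (1, 2) → (-2, -2)
T4 reflect across y = 0: (0, -2) → (0, 2); (-4, -7) → (-4, 7); (-2, -2) → (-2, 2)
T5 shear: y ← y + 2·x: (0, 2) → (0, 2); (-4, 7) → (-4, -1); (-2, 2) → (-2, -2)
T6 translate by (-4, -2): (0, 2) → (-4, 0); (-4, -1) → (-8, -3); (-2, -2) → (-6, -4)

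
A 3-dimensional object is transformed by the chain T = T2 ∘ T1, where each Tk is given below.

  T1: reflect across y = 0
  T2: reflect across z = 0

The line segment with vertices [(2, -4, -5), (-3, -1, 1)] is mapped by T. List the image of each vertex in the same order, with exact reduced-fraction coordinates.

T1 reflect across y = 0: (2, -4, -5) → (2, 4, -5); (-3, -1, 1) → (-3, 1, 1)
T2 reflect across z = 0: (2, 4, -5) → (2, 4, 5); (-3, 1, 1) → (-3, 1, -1)

image vertices: (2, 4, 5), (-3, 1, -1)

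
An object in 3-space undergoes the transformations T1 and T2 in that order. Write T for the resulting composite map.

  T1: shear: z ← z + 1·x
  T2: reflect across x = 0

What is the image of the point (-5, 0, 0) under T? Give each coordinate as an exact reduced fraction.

T(p) = (5, 0, -5)

T1 shear: z ← z + 1·x: (-5, 0, 0) → (-5, 0, -5)
T2 reflect across x = 0: (-5, 0, -5) → (5, 0, -5)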